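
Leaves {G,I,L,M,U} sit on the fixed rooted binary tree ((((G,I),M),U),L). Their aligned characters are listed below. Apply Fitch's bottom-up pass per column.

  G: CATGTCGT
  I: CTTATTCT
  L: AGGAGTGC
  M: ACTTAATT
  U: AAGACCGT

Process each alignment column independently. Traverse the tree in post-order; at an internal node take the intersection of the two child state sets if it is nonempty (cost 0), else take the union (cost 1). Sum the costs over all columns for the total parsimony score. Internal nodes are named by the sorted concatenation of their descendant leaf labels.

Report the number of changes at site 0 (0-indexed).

1

GI@0: {C} ∩ {C} = {C} (intersection, +0)
GIM@0: {C} ∪ {A} = {A,C} (union, +1)
GIMU@0: {A,C} ∩ {A} = {A} (intersection, +0)
GILMU@0: {A} ∩ {A} = {A} (intersection, +0)
GI@1: {A} ∪ {T} = {A,T} (union, +1)
GIM@1: {A,T} ∪ {C} = {A,C,T} (union, +1)
GIMU@1: {A,C,T} ∩ {A} = {A} (intersection, +0)
GILMU@1: {A} ∪ {G} = {A,G} (union, +1)
GI@2: {T} ∩ {T} = {T} (intersection, +0)
GIM@2: {T} ∩ {T} = {T} (intersection, +0)
GIMU@2: {T} ∪ {G} = {G,T} (union, +1)
GILMU@2: {G,T} ∩ {G} = {G} (intersection, +0)
GI@3: {G} ∪ {A} = {A,G} (union, +1)
GIM@3: {A,G} ∪ {T} = {A,G,T} (union, +1)
GIMU@3: {A,G,T} ∩ {A} = {A} (intersection, +0)
GILMU@3: {A} ∩ {A} = {A} (intersection, +0)
GI@4: {T} ∩ {T} = {T} (intersection, +0)
GIM@4: {T} ∪ {A} = {A,T} (union, +1)
GIMU@4: {A,T} ∪ {C} = {A,C,T} (union, +1)
GILMU@4: {A,C,T} ∪ {G} = {A,C,G,T} (union, +1)
GI@5: {C} ∪ {T} = {C,T} (union, +1)
GIM@5: {C,T} ∪ {A} = {A,C,T} (union, +1)
GIMU@5: {A,C,T} ∩ {C} = {C} (intersection, +0)
GILMU@5: {C} ∪ {T} = {C,T} (union, +1)
GI@6: {G} ∪ {C} = {C,G} (union, +1)
GIM@6: {C,G} ∪ {T} = {C,G,T} (union, +1)
GIMU@6: {C,G,T} ∩ {G} = {G} (intersection, +0)
GILMU@6: {G} ∩ {G} = {G} (intersection, +0)
GI@7: {T} ∩ {T} = {T} (intersection, +0)
GIM@7: {T} ∩ {T} = {T} (intersection, +0)
GIMU@7: {T} ∩ {T} = {T} (intersection, +0)
GILMU@7: {T} ∪ {C} = {C,T} (union, +1)
per-site changes: [1, 3, 1, 2, 3, 3, 2, 1]; total = 16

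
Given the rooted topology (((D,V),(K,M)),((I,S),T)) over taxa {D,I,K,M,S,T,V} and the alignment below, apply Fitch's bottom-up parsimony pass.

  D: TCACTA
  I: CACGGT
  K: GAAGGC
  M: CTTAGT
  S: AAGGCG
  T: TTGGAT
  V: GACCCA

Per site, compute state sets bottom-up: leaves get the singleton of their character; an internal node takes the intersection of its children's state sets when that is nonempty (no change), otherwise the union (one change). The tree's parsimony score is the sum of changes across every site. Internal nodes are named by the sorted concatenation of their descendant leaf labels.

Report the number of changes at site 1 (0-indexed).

3

DV@0: {T} ∪ {G} = {G,T} (union, +1)
KM@0: {G} ∪ {C} = {C,G} (union, +1)
DKMV@0: {G,T} ∩ {C,G} = {G} (intersection, +0)
IS@0: {C} ∪ {A} = {A,C} (union, +1)
IST@0: {A,C} ∪ {T} = {A,C,T} (union, +1)
DIKMSTV@0: {G} ∪ {A,C,T} = {A,C,G,T} (union, +1)
DV@1: {C} ∪ {A} = {A,C} (union, +1)
KM@1: {A} ∪ {T} = {A,T} (union, +1)
DKMV@1: {A,C} ∩ {A,T} = {A} (intersection, +0)
IS@1: {A} ∩ {A} = {A} (intersection, +0)
IST@1: {A} ∪ {T} = {A,T} (union, +1)
DIKMSTV@1: {A} ∩ {A,T} = {A} (intersection, +0)
DV@2: {A} ∪ {C} = {A,C} (union, +1)
KM@2: {A} ∪ {T} = {A,T} (union, +1)
DKMV@2: {A,C} ∩ {A,T} = {A} (intersection, +0)
IS@2: {C} ∪ {G} = {C,G} (union, +1)
IST@2: {C,G} ∩ {G} = {G} (intersection, +0)
DIKMSTV@2: {A} ∪ {G} = {A,G} (union, +1)
DV@3: {C} ∩ {C} = {C} (intersection, +0)
KM@3: {G} ∪ {A} = {A,G} (union, +1)
DKMV@3: {C} ∪ {A,G} = {A,C,G} (union, +1)
IS@3: {G} ∩ {G} = {G} (intersection, +0)
IST@3: {G} ∩ {G} = {G} (intersection, +0)
DIKMSTV@3: {A,C,G} ∩ {G} = {G} (intersection, +0)
DV@4: {T} ∪ {C} = {C,T} (union, +1)
KM@4: {G} ∩ {G} = {G} (intersection, +0)
DKMV@4: {C,T} ∪ {G} = {C,G,T} (union, +1)
IS@4: {G} ∪ {C} = {C,G} (union, +1)
IST@4: {C,G} ∪ {A} = {A,C,G} (union, +1)
DIKMSTV@4: {C,G,T} ∩ {A,C,G} = {C,G} (intersection, +0)
DV@5: {A} ∩ {A} = {A} (intersection, +0)
KM@5: {C} ∪ {T} = {C,T} (union, +1)
DKMV@5: {A} ∪ {C,T} = {A,C,T} (union, +1)
IS@5: {T} ∪ {G} = {G,T} (union, +1)
IST@5: {G,T} ∩ {T} = {T} (intersection, +0)
DIKMSTV@5: {A,C,T} ∩ {T} = {T} (intersection, +0)
per-site changes: [5, 3, 4, 2, 4, 3]; total = 21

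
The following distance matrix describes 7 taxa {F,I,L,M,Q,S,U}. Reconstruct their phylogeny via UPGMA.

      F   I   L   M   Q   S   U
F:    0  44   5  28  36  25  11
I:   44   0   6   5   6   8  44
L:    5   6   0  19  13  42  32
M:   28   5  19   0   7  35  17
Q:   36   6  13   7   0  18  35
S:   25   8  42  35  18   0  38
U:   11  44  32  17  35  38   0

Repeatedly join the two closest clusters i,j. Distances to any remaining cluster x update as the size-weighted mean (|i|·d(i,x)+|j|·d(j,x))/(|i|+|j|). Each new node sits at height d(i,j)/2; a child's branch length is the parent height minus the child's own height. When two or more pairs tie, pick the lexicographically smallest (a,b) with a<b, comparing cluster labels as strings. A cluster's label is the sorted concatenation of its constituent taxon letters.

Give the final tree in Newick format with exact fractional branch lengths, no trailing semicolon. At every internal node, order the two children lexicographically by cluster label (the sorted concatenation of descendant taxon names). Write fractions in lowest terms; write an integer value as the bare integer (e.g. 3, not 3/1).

step 1: merge (F,L) at d=5; branch lengths F→5/2, L→5/2; new cluster FL
  updated: d(FL,I)=25, d(FL,M)=47/2, d(FL,Q)=49/2, d(FL,S)=67/2, d(FL,U)=43/2
step 2: merge (I,M) at d=5; branch lengths I→5/2, M→5/2; new cluster IM
  updated: d(FL,IM)=97/4, d(IM,Q)=13/2, d(IM,S)=43/2, d(IM,U)=61/2
step 3: merge (IM,Q) at d=13/2; branch lengths IM→3/4, Q→13/4; new cluster IMQ
  updated: d(FL,IMQ)=73/3, d(IMQ,S)=61/3, d(IMQ,U)=32
step 4: merge (IMQ,S) at d=61/3; branch lengths IMQ→83/12, S→61/6; new cluster IMQS
  updated: d(FL,IMQS)=213/8, d(IMQS,U)=67/2
step 5: merge (FL,U) at d=43/2; branch lengths FL→33/4, U→43/4; new cluster FLU
  updated: d(FLU,IMQS)=347/12
step 6: merge (FLU,IMQS) at d=347/12; branch lengths FLU→89/24, IMQS→103/24; new cluster FILMQSU
final tree: (((F:5/2,L:5/2):33/4,U:43/4):89/24,(((I:5/2,M:5/2):3/4,Q:13/4):83/12,S:61/6):103/24)
total length: 697/12

(((F:5/2,L:5/2):33/4,U:43/4):89/24,(((I:5/2,M:5/2):3/4,Q:13/4):83/12,S:61/6):103/24)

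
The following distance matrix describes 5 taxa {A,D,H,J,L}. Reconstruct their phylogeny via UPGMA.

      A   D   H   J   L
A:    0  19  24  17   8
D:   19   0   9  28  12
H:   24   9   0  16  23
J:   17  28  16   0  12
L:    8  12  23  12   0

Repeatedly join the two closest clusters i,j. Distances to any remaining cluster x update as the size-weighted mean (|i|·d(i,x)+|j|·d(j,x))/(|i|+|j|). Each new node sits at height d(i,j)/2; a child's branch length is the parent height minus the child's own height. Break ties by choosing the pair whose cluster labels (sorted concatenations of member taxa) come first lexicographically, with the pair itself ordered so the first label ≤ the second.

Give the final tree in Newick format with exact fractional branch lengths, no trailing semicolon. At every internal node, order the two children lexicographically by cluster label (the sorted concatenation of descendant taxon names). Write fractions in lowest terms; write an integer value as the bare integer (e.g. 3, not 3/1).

1. join A+L (d=8) ⇒ AL; edges |A|=4, |L|=4
  updated: d(AL,D)=31/2, d(AL,H)=47/2, d(AL,J)=29/2
2. join D+H (d=9) ⇒ DH; edges |D|=9/2, |H|=9/2
  updated: d(AL,DH)=39/2, d(DH,J)=22
3. join AL+J (d=29/2) ⇒ AJL; edges |AL|=13/4, |J|=29/4
  updated: d(AJL,DH)=61/3
4. join AJL+DH (d=61/3) ⇒ ADHJL; edges |AJL|=35/12, |DH|=17/3
final tree: (((A:4,L:4):13/4,J:29/4):35/12,(D:9/2,H:9/2):17/3)
total length: 433/12

(((A:4,L:4):13/4,J:29/4):35/12,(D:9/2,H:9/2):17/3)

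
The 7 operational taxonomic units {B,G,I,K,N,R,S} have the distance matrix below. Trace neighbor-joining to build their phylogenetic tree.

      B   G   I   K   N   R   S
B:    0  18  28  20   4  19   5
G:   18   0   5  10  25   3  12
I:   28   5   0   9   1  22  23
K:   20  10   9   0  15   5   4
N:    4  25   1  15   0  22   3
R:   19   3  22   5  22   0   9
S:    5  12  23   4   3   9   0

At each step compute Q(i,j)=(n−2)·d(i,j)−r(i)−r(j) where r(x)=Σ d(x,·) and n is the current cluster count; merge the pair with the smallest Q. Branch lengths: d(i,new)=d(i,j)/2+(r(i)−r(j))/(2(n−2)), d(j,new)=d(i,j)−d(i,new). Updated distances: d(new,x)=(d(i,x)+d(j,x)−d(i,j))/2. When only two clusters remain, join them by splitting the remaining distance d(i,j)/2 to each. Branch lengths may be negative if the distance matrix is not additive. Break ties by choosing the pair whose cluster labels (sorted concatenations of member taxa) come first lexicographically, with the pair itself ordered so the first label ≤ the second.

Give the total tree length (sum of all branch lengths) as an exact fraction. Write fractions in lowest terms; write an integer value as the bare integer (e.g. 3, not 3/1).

119/4

step 1: merge (I,N) at d=1, Q=-153; branch lengths I→23/10, N→-13/10; new cluster IN
  updated: d(B,IN)=31/2, d(G,IN)=29/2, d(IN,K)=23/2, d(IN,R)=43/2, d(IN,S)=25/2
step 2: merge (G,R) at d=3, Q=-103; branch lengths G→3/2, R→3/2; new cluster GR
  updated: d(B,GR)=17, d(GR,IN)=33/2, d(GR,K)=6, d(GR,S)=9
step 3: merge (B,S) at d=5, Q=-73; branch lengths B→7, S→-2; new cluster BS
  updated: d(BS,GR)=21/2, d(BS,IN)=23/2, d(BS,K)=19/2
step 4: merge (BS,IN) at d=23/2, Q=-48; branch lengths BS→15/4, IN→31/4; new cluster BINS
  updated: d(BINS,GR)=31/4, d(BINS,K)=19/4
step 5: merge (BINS,GR) at d=31/4, Q=-37/2; branch lengths BINS→13/4, GR→9/2; new cluster BGINRS
  updated: d(BGINRS,K)=3/2
step 6: merge (BGINRS,K) at d=3/2; branch lengths BGINRS→3/4, K→3/4; new cluster BGIKNRS
final tree: ((((B:7,S:-2):15/4,(I:23/10,N:-13/10):31/4):13/4,(G:3/2,R:3/2):9/2):3/4,K:3/4)
total length: 119/4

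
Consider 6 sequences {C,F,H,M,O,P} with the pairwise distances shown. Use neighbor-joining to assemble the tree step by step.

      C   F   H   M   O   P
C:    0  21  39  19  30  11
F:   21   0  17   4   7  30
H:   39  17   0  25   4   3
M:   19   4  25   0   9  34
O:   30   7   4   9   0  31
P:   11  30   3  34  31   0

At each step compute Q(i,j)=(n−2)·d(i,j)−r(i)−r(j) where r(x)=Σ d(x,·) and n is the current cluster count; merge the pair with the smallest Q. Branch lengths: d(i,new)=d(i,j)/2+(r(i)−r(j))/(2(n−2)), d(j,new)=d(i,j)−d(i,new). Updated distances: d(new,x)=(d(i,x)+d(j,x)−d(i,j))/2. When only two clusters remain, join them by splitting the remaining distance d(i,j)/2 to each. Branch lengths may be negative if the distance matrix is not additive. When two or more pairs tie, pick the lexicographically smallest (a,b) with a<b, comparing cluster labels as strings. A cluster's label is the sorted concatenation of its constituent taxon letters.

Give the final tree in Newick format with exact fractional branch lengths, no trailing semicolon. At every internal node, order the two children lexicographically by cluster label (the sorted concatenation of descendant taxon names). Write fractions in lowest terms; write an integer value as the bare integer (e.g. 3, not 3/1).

(((((C:55/8,P:33/8):133/12,H:53/12):47/8,O:7/8):41/8,F:3/8):29/16,M:29/16)

step 1: merge (C,P) at d=11, Q=-185; branch lengths C→55/8, P→33/8; new cluster CP
  updated: d(CP,F)=20, d(CP,H)=31/2, d(CP,M)=21, d(CP,O)=25
step 2: merge (CP,H) at d=31/2, Q=-193/2; branch lengths CP→133/12, H→53/12; new cluster CHP
  updated: d(CHP,F)=43/4, d(CHP,M)=61/4, d(CHP,O)=27/4
step 3: merge (CHP,O) at d=27/4, Q=-42; branch lengths CHP→47/8, O→7/8; new cluster CHOP
  updated: d(CHOP,F)=11/2, d(CHOP,M)=35/4
step 4: merge (CHOP,F) at d=11/2, Q=-73/4; branch lengths CHOP→41/8, F→3/8; new cluster CFHOP
  updated: d(CFHOP,M)=29/8
step 5: merge (CFHOP,M) at d=29/8; branch lengths CFHOP→29/16, M→29/16; new cluster CFHMOP
final tree: (((((C:55/8,P:33/8):133/12,H:53/12):47/8,O:7/8):41/8,F:3/8):29/16,M:29/16)
total length: 339/8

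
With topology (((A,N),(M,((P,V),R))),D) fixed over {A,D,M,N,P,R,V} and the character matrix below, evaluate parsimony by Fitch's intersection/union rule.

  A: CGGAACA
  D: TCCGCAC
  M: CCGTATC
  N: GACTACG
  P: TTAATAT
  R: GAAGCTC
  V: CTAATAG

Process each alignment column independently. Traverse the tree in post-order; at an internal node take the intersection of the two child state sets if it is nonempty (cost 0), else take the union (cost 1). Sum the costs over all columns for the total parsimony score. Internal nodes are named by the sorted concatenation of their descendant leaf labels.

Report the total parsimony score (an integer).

25

AN@0: {C} ∪ {G} = {C,G} (union, +1)
PV@0: {T} ∪ {C} = {C,T} (union, +1)
PRV@0: {C,T} ∪ {G} = {C,G,T} (union, +1)
MPRV@0: {C} ∩ {C,G,T} = {C} (intersection, +0)
AMNPRV@0: {C,G} ∩ {C} = {C} (intersection, +0)
ADMNPRV@0: {C} ∪ {T} = {C,T} (union, +1)
AN@1: {G} ∪ {A} = {A,G} (union, +1)
PV@1: {T} ∩ {T} = {T} (intersection, +0)
PRV@1: {T} ∪ {A} = {A,T} (union, +1)
MPRV@1: {C} ∪ {A,T} = {A,C,T} (union, +1)
AMNPRV@1: {A,G} ∩ {A,C,T} = {A} (intersection, +0)
ADMNPRV@1: {A} ∪ {C} = {A,C} (union, +1)
AN@2: {G} ∪ {C} = {C,G} (union, +1)
PV@2: {A} ∩ {A} = {A} (intersection, +0)
PRV@2: {A} ∩ {A} = {A} (intersection, +0)
MPRV@2: {G} ∪ {A} = {A,G} (union, +1)
AMNPRV@2: {C,G} ∩ {A,G} = {G} (intersection, +0)
ADMNPRV@2: {G} ∪ {C} = {C,G} (union, +1)
AN@3: {A} ∪ {T} = {A,T} (union, +1)
PV@3: {A} ∩ {A} = {A} (intersection, +0)
PRV@3: {A} ∪ {G} = {A,G} (union, +1)
MPRV@3: {T} ∪ {A,G} = {A,G,T} (union, +1)
AMNPRV@3: {A,T} ∩ {A,G,T} = {A,T} (intersection, +0)
ADMNPRV@3: {A,T} ∪ {G} = {A,G,T} (union, +1)
AN@4: {A} ∩ {A} = {A} (intersection, +0)
PV@4: {T} ∩ {T} = {T} (intersection, +0)
PRV@4: {T} ∪ {C} = {C,T} (union, +1)
MPRV@4: {A} ∪ {C,T} = {A,C,T} (union, +1)
AMNPRV@4: {A} ∩ {A,C,T} = {A} (intersection, +0)
ADMNPRV@4: {A} ∪ {C} = {A,C} (union, +1)
AN@5: {C} ∩ {C} = {C} (intersection, +0)
PV@5: {A} ∩ {A} = {A} (intersection, +0)
PRV@5: {A} ∪ {T} = {A,T} (union, +1)
MPRV@5: {T} ∩ {A,T} = {T} (intersection, +0)
AMNPRV@5: {C} ∪ {T} = {C,T} (union, +1)
ADMNPRV@5: {C,T} ∪ {A} = {A,C,T} (union, +1)
AN@6: {A} ∪ {G} = {A,G} (union, +1)
PV@6: {T} ∪ {G} = {G,T} (union, +1)
PRV@6: {G,T} ∪ {C} = {C,G,T} (union, +1)
MPRV@6: {C} ∩ {C,G,T} = {C} (intersection, +0)
AMNPRV@6: {A,G} ∪ {C} = {A,C,G} (union, +1)
ADMNPRV@6: {A,C,G} ∩ {C} = {C} (intersection, +0)
per-site changes: [4, 4, 3, 4, 3, 3, 4]; total = 25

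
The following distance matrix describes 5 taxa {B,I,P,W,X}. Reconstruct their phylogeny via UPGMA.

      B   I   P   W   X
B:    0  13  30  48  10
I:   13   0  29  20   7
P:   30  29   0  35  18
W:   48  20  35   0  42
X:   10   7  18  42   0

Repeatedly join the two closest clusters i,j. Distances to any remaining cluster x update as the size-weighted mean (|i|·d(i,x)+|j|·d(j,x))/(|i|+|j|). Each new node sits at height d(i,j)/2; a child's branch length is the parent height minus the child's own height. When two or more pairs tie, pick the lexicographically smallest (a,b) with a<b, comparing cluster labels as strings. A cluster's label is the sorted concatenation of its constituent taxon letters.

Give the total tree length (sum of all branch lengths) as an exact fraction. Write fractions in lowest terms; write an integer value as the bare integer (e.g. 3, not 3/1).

step 1: merge (I,X) at d=7; branch lengths I→7/2, X→7/2; new cluster IX
  updated: d(B,IX)=23/2, d(IX,P)=47/2, d(IX,W)=31
step 2: merge (B,IX) at d=23/2; branch lengths B→23/4, IX→9/4; new cluster BIX
  updated: d(BIX,P)=77/3, d(BIX,W)=110/3
step 3: merge (BIX,P) at d=77/3; branch lengths BIX→85/12, P→77/6; new cluster BIPX
  updated: d(BIPX,W)=145/4
step 4: merge (BIPX,W) at d=145/4; branch lengths BIPX→127/24, W→145/8; new cluster BIPWX
final tree: (((B:23/4,(I:7/2,X:7/2):9/4):85/12,P:77/6):127/24,W:145/8)
total length: 175/3

175/3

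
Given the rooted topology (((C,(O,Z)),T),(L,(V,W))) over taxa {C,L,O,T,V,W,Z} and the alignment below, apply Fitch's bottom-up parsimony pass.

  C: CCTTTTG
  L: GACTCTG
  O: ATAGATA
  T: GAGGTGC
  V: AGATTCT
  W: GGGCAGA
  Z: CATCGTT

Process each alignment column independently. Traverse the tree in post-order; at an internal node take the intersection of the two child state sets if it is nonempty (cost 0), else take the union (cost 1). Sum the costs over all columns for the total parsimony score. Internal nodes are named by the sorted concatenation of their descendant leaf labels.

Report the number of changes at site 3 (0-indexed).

OZ@0: {A} ∪ {C} = {A,C} (union, +1)
COZ@0: {C} ∩ {A,C} = {C} (intersection, +0)
COTZ@0: {C} ∪ {G} = {C,G} (union, +1)
VW@0: {A} ∪ {G} = {A,G} (union, +1)
LVW@0: {G} ∩ {A,G} = {G} (intersection, +0)
CLOTVWZ@0: {C,G} ∩ {G} = {G} (intersection, +0)
OZ@1: {T} ∪ {A} = {A,T} (union, +1)
COZ@1: {C} ∪ {A,T} = {A,C,T} (union, +1)
COTZ@1: {A,C,T} ∩ {A} = {A} (intersection, +0)
VW@1: {G} ∩ {G} = {G} (intersection, +0)
LVW@1: {A} ∪ {G} = {A,G} (union, +1)
CLOTVWZ@1: {A} ∩ {A,G} = {A} (intersection, +0)
OZ@2: {A} ∪ {T} = {A,T} (union, +1)
COZ@2: {T} ∩ {A,T} = {T} (intersection, +0)
COTZ@2: {T} ∪ {G} = {G,T} (union, +1)
VW@2: {A} ∪ {G} = {A,G} (union, +1)
LVW@2: {C} ∪ {A,G} = {A,C,G} (union, +1)
CLOTVWZ@2: {G,T} ∩ {A,C,G} = {G} (intersection, +0)
OZ@3: {G} ∪ {C} = {C,G} (union, +1)
COZ@3: {T} ∪ {C,G} = {C,G,T} (union, +1)
COTZ@3: {C,G,T} ∩ {G} = {G} (intersection, +0)
VW@3: {T} ∪ {C} = {C,T} (union, +1)
LVW@3: {T} ∩ {C,T} = {T} (intersection, +0)
CLOTVWZ@3: {G} ∪ {T} = {G,T} (union, +1)
OZ@4: {A} ∪ {G} = {A,G} (union, +1)
COZ@4: {T} ∪ {A,G} = {A,G,T} (union, +1)
COTZ@4: {A,G,T} ∩ {T} = {T} (intersection, +0)
VW@4: {T} ∪ {A} = {A,T} (union, +1)
LVW@4: {C} ∪ {A,T} = {A,C,T} (union, +1)
CLOTVWZ@4: {T} ∩ {A,C,T} = {T} (intersection, +0)
OZ@5: {T} ∩ {T} = {T} (intersection, +0)
COZ@5: {T} ∩ {T} = {T} (intersection, +0)
COTZ@5: {T} ∪ {G} = {G,T} (union, +1)
VW@5: {C} ∪ {G} = {C,G} (union, +1)
LVW@5: {T} ∪ {C,G} = {C,G,T} (union, +1)
CLOTVWZ@5: {G,T} ∩ {C,G,T} = {G,T} (intersection, +0)
OZ@6: {A} ∪ {T} = {A,T} (union, +1)
COZ@6: {G} ∪ {A,T} = {A,G,T} (union, +1)
COTZ@6: {A,G,T} ∪ {C} = {A,C,G,T} (union, +1)
VW@6: {T} ∪ {A} = {A,T} (union, +1)
LVW@6: {G} ∪ {A,T} = {A,G,T} (union, +1)
CLOTVWZ@6: {A,C,G,T} ∩ {A,G,T} = {A,G,T} (intersection, +0)
per-site changes: [3, 3, 4, 4, 4, 3, 5]; total = 26

4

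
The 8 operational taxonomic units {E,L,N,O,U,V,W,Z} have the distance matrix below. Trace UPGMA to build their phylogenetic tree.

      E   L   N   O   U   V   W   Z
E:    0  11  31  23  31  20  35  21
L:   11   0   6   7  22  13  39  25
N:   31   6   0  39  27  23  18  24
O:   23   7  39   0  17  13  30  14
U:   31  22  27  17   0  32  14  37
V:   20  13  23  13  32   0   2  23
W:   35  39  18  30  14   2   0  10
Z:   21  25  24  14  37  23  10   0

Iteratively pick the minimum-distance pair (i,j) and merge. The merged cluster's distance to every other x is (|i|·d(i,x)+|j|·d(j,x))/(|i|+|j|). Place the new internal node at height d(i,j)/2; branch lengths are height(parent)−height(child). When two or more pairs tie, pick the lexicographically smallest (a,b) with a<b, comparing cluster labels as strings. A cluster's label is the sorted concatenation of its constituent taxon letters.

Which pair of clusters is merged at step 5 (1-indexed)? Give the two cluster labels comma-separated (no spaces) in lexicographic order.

1. join V+W (d=2) ⇒ VW; edges |V|=1, |W|=1
  updated: d(E,VW)=55/2, d(L,VW)=26, d(N,VW)=41/2, d(O,VW)=43/2, d(U,VW)=23, d(VW,Z)=33/2
2. join L+N (d=6) ⇒ LN; edges |L|=3, |N|=3
  updated: d(E,LN)=21, d(LN,O)=23, d(LN,U)=49/2, d(LN,VW)=93/4, d(LN,Z)=49/2
3. join O+Z (d=14) ⇒ OZ; edges |O|=7, |Z|=7
  updated: d(E,OZ)=22, d(LN,OZ)=95/4, d(OZ,U)=27, d(OZ,VW)=19
4. join OZ+VW (d=19) ⇒ OVWZ; edges |OZ|=5/2, |VW|=17/2
  updated: d(E,OVWZ)=99/4, d(LN,OVWZ)=47/2, d(OVWZ,U)=25
5. join E+LN (d=21) ⇒ ELN; edges |E|=21/2, |LN|=15/2
  updated: d(ELN,OVWZ)=287/12, d(ELN,U)=80/3
6. join ELN+OVWZ (d=287/12) ⇒ ELNOVWZ; edges |ELN|=35/24, |OVWZ|=59/24
  updated: d(ELNOVWZ,U)=180/7
7. join ELNOVWZ+U (d=180/7) ⇒ ELNOUVWZ; edges |ELNOVWZ|=151/168, |U|=90/7
final tree: (((E:21/2,(L:3,N:3):15/2):35/24,((O:7,Z:7):5/2,(V:1,W:1):17/2):59/24):151/168,U:90/7)
total length: 11537/168

E,LN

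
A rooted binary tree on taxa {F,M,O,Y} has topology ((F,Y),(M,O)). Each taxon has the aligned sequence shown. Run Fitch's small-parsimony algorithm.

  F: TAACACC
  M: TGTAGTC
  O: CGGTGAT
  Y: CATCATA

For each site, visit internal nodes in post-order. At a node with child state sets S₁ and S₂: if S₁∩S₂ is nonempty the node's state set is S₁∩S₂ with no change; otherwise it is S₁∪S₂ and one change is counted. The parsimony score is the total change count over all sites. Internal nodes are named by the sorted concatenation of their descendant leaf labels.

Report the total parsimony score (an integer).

12

FY@0: {T} ∪ {C} = {C,T} (union, +1)
MO@0: {T} ∪ {C} = {C,T} (union, +1)
FMOY@0: {C,T} ∩ {C,T} = {C,T} (intersection, +0)
FY@1: {A} ∩ {A} = {A} (intersection, +0)
MO@1: {G} ∩ {G} = {G} (intersection, +0)
FMOY@1: {A} ∪ {G} = {A,G} (union, +1)
FY@2: {A} ∪ {T} = {A,T} (union, +1)
MO@2: {T} ∪ {G} = {G,T} (union, +1)
FMOY@2: {A,T} ∩ {G,T} = {T} (intersection, +0)
FY@3: {C} ∩ {C} = {C} (intersection, +0)
MO@3: {A} ∪ {T} = {A,T} (union, +1)
FMOY@3: {C} ∪ {A,T} = {A,C,T} (union, +1)
FY@4: {A} ∩ {A} = {A} (intersection, +0)
MO@4: {G} ∩ {G} = {G} (intersection, +0)
FMOY@4: {A} ∪ {G} = {A,G} (union, +1)
FY@5: {C} ∪ {T} = {C,T} (union, +1)
MO@5: {T} ∪ {A} = {A,T} (union, +1)
FMOY@5: {C,T} ∩ {A,T} = {T} (intersection, +0)
FY@6: {C} ∪ {A} = {A,C} (union, +1)
MO@6: {C} ∪ {T} = {C,T} (union, +1)
FMOY@6: {A,C} ∩ {C,T} = {C} (intersection, +0)
per-site changes: [2, 1, 2, 2, 1, 2, 2]; total = 12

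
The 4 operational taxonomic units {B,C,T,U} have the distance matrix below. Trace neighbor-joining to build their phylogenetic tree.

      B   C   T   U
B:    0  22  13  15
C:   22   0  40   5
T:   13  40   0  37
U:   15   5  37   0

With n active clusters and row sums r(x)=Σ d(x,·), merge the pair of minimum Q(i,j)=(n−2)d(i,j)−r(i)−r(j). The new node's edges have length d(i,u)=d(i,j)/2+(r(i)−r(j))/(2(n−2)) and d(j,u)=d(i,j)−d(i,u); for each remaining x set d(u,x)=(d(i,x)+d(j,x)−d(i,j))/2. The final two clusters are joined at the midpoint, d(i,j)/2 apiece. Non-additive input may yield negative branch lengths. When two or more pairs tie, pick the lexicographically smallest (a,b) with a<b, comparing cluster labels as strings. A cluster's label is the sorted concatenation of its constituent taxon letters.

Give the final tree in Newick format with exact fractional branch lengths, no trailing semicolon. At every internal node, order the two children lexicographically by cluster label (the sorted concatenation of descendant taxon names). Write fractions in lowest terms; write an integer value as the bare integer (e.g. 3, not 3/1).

step 1: merge (B,T) at d=13, Q=-114; branch lengths B→-7/2, T→33/2; new cluster BT
  updated: d(BT,C)=49/2, d(BT,U)=39/2
step 2: merge (BT,C) at d=49/2, Q=-49; branch lengths BT→39/2, C→5; new cluster BCT
  updated: d(BCT,U)=0
step 3: merge (BCT,U) at d=0; branch lengths BCT→0, U→0; new cluster BCTU
final tree: (((B:-7/2,T:33/2):39/2,C:5):0,U:0)
total length: 75/2

(((B:-7/2,T:33/2):39/2,C:5):0,U:0)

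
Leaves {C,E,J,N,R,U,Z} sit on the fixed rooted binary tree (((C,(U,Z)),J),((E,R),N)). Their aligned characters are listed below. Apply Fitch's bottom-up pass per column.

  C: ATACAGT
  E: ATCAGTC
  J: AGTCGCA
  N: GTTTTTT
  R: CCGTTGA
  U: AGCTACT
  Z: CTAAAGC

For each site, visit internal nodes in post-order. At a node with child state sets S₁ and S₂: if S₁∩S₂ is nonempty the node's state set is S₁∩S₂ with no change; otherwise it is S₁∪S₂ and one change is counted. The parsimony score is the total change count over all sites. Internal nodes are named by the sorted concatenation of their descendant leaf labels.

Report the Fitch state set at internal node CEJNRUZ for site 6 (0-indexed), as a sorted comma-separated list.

A,T

UZ@0: {A} ∪ {C} = {A,C} (union, +1)
CUZ@0: {A} ∩ {A,C} = {A} (intersection, +0)
CJUZ@0: {A} ∩ {A} = {A} (intersection, +0)
ER@0: {A} ∪ {C} = {A,C} (union, +1)
ENR@0: {A,C} ∪ {G} = {A,C,G} (union, +1)
CEJNRUZ@0: {A} ∩ {A,C,G} = {A} (intersection, +0)
UZ@1: {G} ∪ {T} = {G,T} (union, +1)
CUZ@1: {T} ∩ {G,T} = {T} (intersection, +0)
CJUZ@1: {T} ∪ {G} = {G,T} (union, +1)
ER@1: {T} ∪ {C} = {C,T} (union, +1)
ENR@1: {C,T} ∩ {T} = {T} (intersection, +0)
CEJNRUZ@1: {G,T} ∩ {T} = {T} (intersection, +0)
UZ@2: {C} ∪ {A} = {A,C} (union, +1)
CUZ@2: {A} ∩ {A,C} = {A} (intersection, +0)
CJUZ@2: {A} ∪ {T} = {A,T} (union, +1)
ER@2: {C} ∪ {G} = {C,G} (union, +1)
ENR@2: {C,G} ∪ {T} = {C,G,T} (union, +1)
CEJNRUZ@2: {A,T} ∩ {C,G,T} = {T} (intersection, +0)
UZ@3: {T} ∪ {A} = {A,T} (union, +1)
CUZ@3: {C} ∪ {A,T} = {A,C,T} (union, +1)
CJUZ@3: {A,C,T} ∩ {C} = {C} (intersection, +0)
ER@3: {A} ∪ {T} = {A,T} (union, +1)
ENR@3: {A,T} ∩ {T} = {T} (intersection, +0)
CEJNRUZ@3: {C} ∪ {T} = {C,T} (union, +1)
UZ@4: {A} ∩ {A} = {A} (intersection, +0)
CUZ@4: {A} ∩ {A} = {A} (intersection, +0)
CJUZ@4: {A} ∪ {G} = {A,G} (union, +1)
ER@4: {G} ∪ {T} = {G,T} (union, +1)
ENR@4: {G,T} ∩ {T} = {T} (intersection, +0)
CEJNRUZ@4: {A,G} ∪ {T} = {A,G,T} (union, +1)
UZ@5: {C} ∪ {G} = {C,G} (union, +1)
CUZ@5: {G} ∩ {C,G} = {G} (intersection, +0)
CJUZ@5: {G} ∪ {C} = {C,G} (union, +1)
ER@5: {T} ∪ {G} = {G,T} (union, +1)
ENR@5: {G,T} ∩ {T} = {T} (intersection, +0)
CEJNRUZ@5: {C,G} ∪ {T} = {C,G,T} (union, +1)
UZ@6: {T} ∪ {C} = {C,T} (union, +1)
CUZ@6: {T} ∩ {C,T} = {T} (intersection, +0)
CJUZ@6: {T} ∪ {A} = {A,T} (union, +1)
ER@6: {C} ∪ {A} = {A,C} (union, +1)
ENR@6: {A,C} ∪ {T} = {A,C,T} (union, +1)
CEJNRUZ@6: {A,T} ∩ {A,C,T} = {A,T} (intersection, +0)
per-site changes: [3, 3, 4, 4, 3, 4, 4]; total = 25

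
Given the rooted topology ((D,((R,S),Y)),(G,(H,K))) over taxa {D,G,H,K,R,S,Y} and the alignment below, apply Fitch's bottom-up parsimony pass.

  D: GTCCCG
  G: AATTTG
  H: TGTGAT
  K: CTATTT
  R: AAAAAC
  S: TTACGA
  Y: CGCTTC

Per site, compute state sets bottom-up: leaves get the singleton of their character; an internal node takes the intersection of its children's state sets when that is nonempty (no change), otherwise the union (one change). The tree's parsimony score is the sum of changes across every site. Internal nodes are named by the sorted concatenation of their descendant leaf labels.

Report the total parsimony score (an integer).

23

[col 0] RS: children R:{A}, S:{T} ∪→ {A,T}; cost 1
[col 0] RSY: children RS:{A,T}, Y:{C} ∪→ {A,C,T}; cost 1
[col 0] DRSY: children D:{G}, RSY:{A,C,T} ∪→ {A,C,G,T}; cost 1
[col 0] HK: children H:{T}, K:{C} ∪→ {C,T}; cost 1
[col 0] GHK: children G:{A}, HK:{C,T} ∪→ {A,C,T}; cost 1
[col 0] DGHKRSY: children DRSY:{A,C,G,T}, GHK:{A,C,T} ∩→ {A,C,T}; cost 0
[col 1] RS: children R:{A}, S:{T} ∪→ {A,T}; cost 1
[col 1] RSY: children RS:{A,T}, Y:{G} ∪→ {A,G,T}; cost 1
[col 1] DRSY: children D:{T}, RSY:{A,G,T} ∩→ {T}; cost 0
[col 1] HK: children H:{G}, K:{T} ∪→ {G,T}; cost 1
[col 1] GHK: children G:{A}, HK:{G,T} ∪→ {A,G,T}; cost 1
[col 1] DGHKRSY: children DRSY:{T}, GHK:{A,G,T} ∩→ {T}; cost 0
[col 2] RS: children R:{A}, S:{A} ∩→ {A}; cost 0
[col 2] RSY: children RS:{A}, Y:{C} ∪→ {A,C}; cost 1
[col 2] DRSY: children D:{C}, RSY:{A,C} ∩→ {C}; cost 0
[col 2] HK: children H:{T}, K:{A} ∪→ {A,T}; cost 1
[col 2] GHK: children G:{T}, HK:{A,T} ∩→ {T}; cost 0
[col 2] DGHKRSY: children DRSY:{C}, GHK:{T} ∪→ {C,T}; cost 1
[col 3] RS: children R:{A}, S:{C} ∪→ {A,C}; cost 1
[col 3] RSY: children RS:{A,C}, Y:{T} ∪→ {A,C,T}; cost 1
[col 3] DRSY: children D:{C}, RSY:{A,C,T} ∩→ {C}; cost 0
[col 3] HK: children H:{G}, K:{T} ∪→ {G,T}; cost 1
[col 3] GHK: children G:{T}, HK:{G,T} ∩→ {T}; cost 0
[col 3] DGHKRSY: children DRSY:{C}, GHK:{T} ∪→ {C,T}; cost 1
[col 4] RS: children R:{A}, S:{G} ∪→ {A,G}; cost 1
[col 4] RSY: children RS:{A,G}, Y:{T} ∪→ {A,G,T}; cost 1
[col 4] DRSY: children D:{C}, RSY:{A,G,T} ∪→ {A,C,G,T}; cost 1
[col 4] HK: children H:{A}, K:{T} ∪→ {A,T}; cost 1
[col 4] GHK: children G:{T}, HK:{A,T} ∩→ {T}; cost 0
[col 4] DGHKRSY: children DRSY:{A,C,G,T}, GHK:{T} ∩→ {T}; cost 0
[col 5] RS: children R:{C}, S:{A} ∪→ {A,C}; cost 1
[col 5] RSY: children RS:{A,C}, Y:{C} ∩→ {C}; cost 0
[col 5] DRSY: children D:{G}, RSY:{C} ∪→ {C,G}; cost 1
[col 5] HK: children H:{T}, K:{T} ∩→ {T}; cost 0
[col 5] GHK: children G:{G}, HK:{T} ∪→ {G,T}; cost 1
[col 5] DGHKRSY: children DRSY:{C,G}, GHK:{G,T} ∩→ {G}; cost 0
per-site changes: [5, 4, 3, 4, 4, 3]; total = 23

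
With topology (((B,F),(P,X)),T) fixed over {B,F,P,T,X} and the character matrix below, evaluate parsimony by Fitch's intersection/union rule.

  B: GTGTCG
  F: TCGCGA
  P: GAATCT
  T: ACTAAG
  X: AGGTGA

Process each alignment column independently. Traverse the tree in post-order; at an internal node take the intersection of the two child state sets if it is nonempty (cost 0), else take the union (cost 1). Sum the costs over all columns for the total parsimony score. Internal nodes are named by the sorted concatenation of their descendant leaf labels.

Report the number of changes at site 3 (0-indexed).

2

BF@0: {G} ∪ {T} = {G,T} (union, +1)
PX@0: {G} ∪ {A} = {A,G} (union, +1)
BFPX@0: {G,T} ∩ {A,G} = {G} (intersection, +0)
BFPTX@0: {G} ∪ {A} = {A,G} (union, +1)
BF@1: {T} ∪ {C} = {C,T} (union, +1)
PX@1: {A} ∪ {G} = {A,G} (union, +1)
BFPX@1: {C,T} ∪ {A,G} = {A,C,G,T} (union, +1)
BFPTX@1: {A,C,G,T} ∩ {C} = {C} (intersection, +0)
BF@2: {G} ∩ {G} = {G} (intersection, +0)
PX@2: {A} ∪ {G} = {A,G} (union, +1)
BFPX@2: {G} ∩ {A,G} = {G} (intersection, +0)
BFPTX@2: {G} ∪ {T} = {G,T} (union, +1)
BF@3: {T} ∪ {C} = {C,T} (union, +1)
PX@3: {T} ∩ {T} = {T} (intersection, +0)
BFPX@3: {C,T} ∩ {T} = {T} (intersection, +0)
BFPTX@3: {T} ∪ {A} = {A,T} (union, +1)
BF@4: {C} ∪ {G} = {C,G} (union, +1)
PX@4: {C} ∪ {G} = {C,G} (union, +1)
BFPX@4: {C,G} ∩ {C,G} = {C,G} (intersection, +0)
BFPTX@4: {C,G} ∪ {A} = {A,C,G} (union, +1)
BF@5: {G} ∪ {A} = {A,G} (union, +1)
PX@5: {T} ∪ {A} = {A,T} (union, +1)
BFPX@5: {A,G} ∩ {A,T} = {A} (intersection, +0)
BFPTX@5: {A} ∪ {G} = {A,G} (union, +1)
per-site changes: [3, 3, 2, 2, 3, 3]; total = 16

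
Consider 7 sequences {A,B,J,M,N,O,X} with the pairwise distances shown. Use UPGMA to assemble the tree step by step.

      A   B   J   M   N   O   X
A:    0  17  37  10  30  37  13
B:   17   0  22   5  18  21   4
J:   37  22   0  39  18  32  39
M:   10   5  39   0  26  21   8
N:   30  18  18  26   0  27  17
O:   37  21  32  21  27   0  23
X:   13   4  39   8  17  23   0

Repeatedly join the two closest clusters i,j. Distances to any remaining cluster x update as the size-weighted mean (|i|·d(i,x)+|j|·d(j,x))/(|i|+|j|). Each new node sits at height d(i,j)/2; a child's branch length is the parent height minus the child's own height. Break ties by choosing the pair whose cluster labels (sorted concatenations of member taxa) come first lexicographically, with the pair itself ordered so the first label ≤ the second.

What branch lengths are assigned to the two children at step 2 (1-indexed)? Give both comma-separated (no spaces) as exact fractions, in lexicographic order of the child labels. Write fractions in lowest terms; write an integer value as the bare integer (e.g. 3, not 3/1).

step 1: merge (B,X) at d=4; branch lengths B→2, X→2; new cluster BX
  updated: d(A,BX)=15, d(BX,J)=61/2, d(BX,M)=13/2, d(BX,N)=35/2, d(BX,O)=22
step 2: merge (BX,M) at d=13/2; branch lengths BX→5/4, M→13/4; new cluster BMX
  updated: d(A,BMX)=40/3, d(BMX,J)=100/3, d(BMX,N)=61/3, d(BMX,O)=65/3
step 3: merge (A,BMX) at d=40/3; branch lengths A→20/3, BMX→41/12; new cluster ABMX
  updated: d(ABMX,J)=137/4, d(ABMX,N)=91/4, d(ABMX,O)=51/2
step 4: merge (J,N) at d=18; branch lengths J→9, N→9; new cluster JN
  updated: d(ABMX,JN)=57/2, d(JN,O)=59/2
step 5: merge (ABMX,O) at d=51/2; branch lengths ABMX→73/12, O→51/4; new cluster ABMOX
  updated: d(ABMOX,JN)=287/10
step 6: merge (ABMOX,JN) at d=287/10; branch lengths ABMOX→8/5, JN→107/20; new cluster ABJMNOX
final tree: (((A:20/3,((B:2,X:2):5/4,M:13/4):41/12):73/12,O:51/4):8/5,(J:9,N:9):107/20)
total length: 1871/30

5/4,13/4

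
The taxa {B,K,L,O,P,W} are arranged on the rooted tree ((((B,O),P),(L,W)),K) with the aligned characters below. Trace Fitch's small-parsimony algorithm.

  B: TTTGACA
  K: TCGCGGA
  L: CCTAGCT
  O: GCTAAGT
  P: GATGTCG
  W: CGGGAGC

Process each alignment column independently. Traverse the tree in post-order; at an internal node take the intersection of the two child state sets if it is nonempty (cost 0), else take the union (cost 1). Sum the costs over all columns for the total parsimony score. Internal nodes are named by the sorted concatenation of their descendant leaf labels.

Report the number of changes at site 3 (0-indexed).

3

BO@0: {T} ∪ {G} = {G,T} (union, +1)
BOP@0: {G,T} ∩ {G} = {G} (intersection, +0)
LW@0: {C} ∩ {C} = {C} (intersection, +0)
BLOPW@0: {G} ∪ {C} = {C,G} (union, +1)
BKLOPW@0: {C,G} ∪ {T} = {C,G,T} (union, +1)
BO@1: {T} ∪ {C} = {C,T} (union, +1)
BOP@1: {C,T} ∪ {A} = {A,C,T} (union, +1)
LW@1: {C} ∪ {G} = {C,G} (union, +1)
BLOPW@1: {A,C,T} ∩ {C,G} = {C} (intersection, +0)
BKLOPW@1: {C} ∩ {C} = {C} (intersection, +0)
BO@2: {T} ∩ {T} = {T} (intersection, +0)
BOP@2: {T} ∩ {T} = {T} (intersection, +0)
LW@2: {T} ∪ {G} = {G,T} (union, +1)
BLOPW@2: {T} ∩ {G,T} = {T} (intersection, +0)
BKLOPW@2: {T} ∪ {G} = {G,T} (union, +1)
BO@3: {G} ∪ {A} = {A,G} (union, +1)
BOP@3: {A,G} ∩ {G} = {G} (intersection, +0)
LW@3: {A} ∪ {G} = {A,G} (union, +1)
BLOPW@3: {G} ∩ {A,G} = {G} (intersection, +0)
BKLOPW@3: {G} ∪ {C} = {C,G} (union, +1)
BO@4: {A} ∩ {A} = {A} (intersection, +0)
BOP@4: {A} ∪ {T} = {A,T} (union, +1)
LW@4: {G} ∪ {A} = {A,G} (union, +1)
BLOPW@4: {A,T} ∩ {A,G} = {A} (intersection, +0)
BKLOPW@4: {A} ∪ {G} = {A,G} (union, +1)
BO@5: {C} ∪ {G} = {C,G} (union, +1)
BOP@5: {C,G} ∩ {C} = {C} (intersection, +0)
LW@5: {C} ∪ {G} = {C,G} (union, +1)
BLOPW@5: {C} ∩ {C,G} = {C} (intersection, +0)
BKLOPW@5: {C} ∪ {G} = {C,G} (union, +1)
BO@6: {A} ∪ {T} = {A,T} (union, +1)
BOP@6: {A,T} ∪ {G} = {A,G,T} (union, +1)
LW@6: {T} ∪ {C} = {C,T} (union, +1)
BLOPW@6: {A,G,T} ∩ {C,T} = {T} (intersection, +0)
BKLOPW@6: {T} ∪ {A} = {A,T} (union, +1)
per-site changes: [3, 3, 2, 3, 3, 3, 4]; total = 21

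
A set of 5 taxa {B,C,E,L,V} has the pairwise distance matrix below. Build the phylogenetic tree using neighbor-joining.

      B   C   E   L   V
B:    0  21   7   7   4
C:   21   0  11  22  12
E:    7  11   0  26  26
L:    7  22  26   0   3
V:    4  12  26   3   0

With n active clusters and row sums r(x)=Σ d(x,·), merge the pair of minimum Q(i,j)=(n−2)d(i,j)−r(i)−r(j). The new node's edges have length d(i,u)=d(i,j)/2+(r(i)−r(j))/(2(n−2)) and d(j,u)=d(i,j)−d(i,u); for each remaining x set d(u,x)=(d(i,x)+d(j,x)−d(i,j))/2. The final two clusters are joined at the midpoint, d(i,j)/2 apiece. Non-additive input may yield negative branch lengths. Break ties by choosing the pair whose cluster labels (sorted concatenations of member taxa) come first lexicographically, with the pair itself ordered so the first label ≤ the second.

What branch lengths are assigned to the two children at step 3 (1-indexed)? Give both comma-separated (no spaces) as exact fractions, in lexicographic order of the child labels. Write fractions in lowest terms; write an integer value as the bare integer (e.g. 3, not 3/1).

step 1: merge (C,E) at d=11, Q=-103; branch lengths C→29/6, E→37/6; new cluster CE
  updated: d(B,CE)=17/2, d(CE,L)=37/2, d(CE,V)=27/2
step 2: merge (B,CE) at d=17/2, Q=-43; branch lengths B→-1, CE→19/2; new cluster BCE
  updated: d(BCE,L)=17/2, d(BCE,V)=9/2
step 3: merge (BCE,L) at d=17/2, Q=-16; branch lengths BCE→5, L→7/2; new cluster BCEL
  updated: d(BCEL,V)=-1/2
step 4: merge (BCEL,V) at d=-1/2; branch lengths BCEL→-1/4, V→-1/4; new cluster BCELV
final tree: (((B:-1,(C:29/6,E:37/6):19/2):5,L:7/2):-1/4,V:-1/4)
total length: 55/2

5,7/2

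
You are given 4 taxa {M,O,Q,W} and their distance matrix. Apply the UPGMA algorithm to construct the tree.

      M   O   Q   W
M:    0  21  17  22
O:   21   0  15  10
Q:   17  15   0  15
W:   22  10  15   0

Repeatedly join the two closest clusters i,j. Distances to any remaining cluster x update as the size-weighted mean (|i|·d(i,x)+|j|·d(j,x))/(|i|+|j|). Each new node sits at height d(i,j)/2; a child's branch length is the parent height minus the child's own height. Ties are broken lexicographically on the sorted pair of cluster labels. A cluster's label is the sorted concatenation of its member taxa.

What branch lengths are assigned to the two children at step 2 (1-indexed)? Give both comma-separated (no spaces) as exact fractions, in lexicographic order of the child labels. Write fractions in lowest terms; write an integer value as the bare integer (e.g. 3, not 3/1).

5/2,15/2

step 1: merge (O,W) at d=10; branch lengths O→5, W→5; new cluster OW
  updated: d(M,OW)=43/2, d(OW,Q)=15
step 2: merge (OW,Q) at d=15; branch lengths OW→5/2, Q→15/2; new cluster OQW
  updated: d(M,OQW)=20
step 3: merge (M,OQW) at d=20; branch lengths M→10, OQW→5/2; new cluster MOQW
final tree: (M:10,((O:5,W:5):5/2,Q:15/2):5/2)
total length: 65/2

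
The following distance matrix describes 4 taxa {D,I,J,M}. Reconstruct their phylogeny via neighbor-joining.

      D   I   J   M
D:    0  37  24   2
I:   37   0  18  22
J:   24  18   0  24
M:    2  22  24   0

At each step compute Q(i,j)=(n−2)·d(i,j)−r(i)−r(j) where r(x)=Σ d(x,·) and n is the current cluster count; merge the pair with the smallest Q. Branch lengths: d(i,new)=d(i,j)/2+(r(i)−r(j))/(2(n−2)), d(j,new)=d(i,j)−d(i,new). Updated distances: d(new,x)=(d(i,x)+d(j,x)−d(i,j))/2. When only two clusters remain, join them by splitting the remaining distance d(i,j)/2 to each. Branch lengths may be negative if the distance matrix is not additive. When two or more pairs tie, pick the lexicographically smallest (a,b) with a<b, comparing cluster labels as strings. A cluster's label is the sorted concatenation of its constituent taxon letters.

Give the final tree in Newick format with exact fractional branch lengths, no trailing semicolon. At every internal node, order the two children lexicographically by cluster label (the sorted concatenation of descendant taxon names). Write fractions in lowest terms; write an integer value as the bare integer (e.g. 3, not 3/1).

step 1: merge (D,M) at d=2, Q=-107; branch lengths D→19/4, M→-11/4; new cluster DM
  updated: d(DM,I)=57/2, d(DM,J)=23
step 2: merge (DM,I) at d=57/2, Q=-139/2; branch lengths DM→67/4, I→47/4; new cluster DIM
  updated: d(DIM,J)=25/4
step 3: merge (DIM,J) at d=25/4; branch lengths DIM→25/8, J→25/8; new cluster DIJM
final tree: (((D:19/4,M:-11/4):67/4,I:47/4):25/8,J:25/8)
total length: 147/4

(((D:19/4,M:-11/4):67/4,I:47/4):25/8,J:25/8)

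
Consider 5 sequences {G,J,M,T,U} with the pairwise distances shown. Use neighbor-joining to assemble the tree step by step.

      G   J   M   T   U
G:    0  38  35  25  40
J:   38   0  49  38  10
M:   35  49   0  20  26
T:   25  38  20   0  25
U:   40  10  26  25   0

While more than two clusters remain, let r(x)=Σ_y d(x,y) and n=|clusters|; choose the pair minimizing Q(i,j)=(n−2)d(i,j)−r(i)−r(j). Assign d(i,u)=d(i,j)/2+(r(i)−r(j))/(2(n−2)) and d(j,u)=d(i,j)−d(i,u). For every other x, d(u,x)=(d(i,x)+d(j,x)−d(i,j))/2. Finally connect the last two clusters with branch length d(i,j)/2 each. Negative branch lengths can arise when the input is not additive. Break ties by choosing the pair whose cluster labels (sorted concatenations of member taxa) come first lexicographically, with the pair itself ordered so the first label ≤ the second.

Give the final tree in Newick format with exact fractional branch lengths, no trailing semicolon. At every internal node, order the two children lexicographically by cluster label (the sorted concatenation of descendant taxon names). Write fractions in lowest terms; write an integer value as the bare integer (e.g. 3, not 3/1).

(((G:69/4,(J:32/3,U:-2/3):67/4):11/4,M:14):3,T:3)

1. join J+U (d=10, Q=-206) ⇒ JU; edges |J|=32/3, |U|=-2/3
  updated: d(G,JU)=34, d(JU,M)=65/2, d(JU,T)=53/2
2. join G+JU (d=34, Q=-119) ⇒ GJU; edges |G|=69/4, |JU|=67/4
  updated: d(GJU,M)=67/4, d(GJU,T)=35/4
3. join GJU+M (d=67/4, Q=-91/2) ⇒ GJMU; edges |GJU|=11/4, |M|=14
  updated: d(GJMU,T)=6
4. join GJMU+T (d=6) ⇒ GJMTU; edges |GJMU|=3, |T|=3
final tree: (((G:69/4,(J:32/3,U:-2/3):67/4):11/4,M:14):3,T:3)
total length: 267/4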